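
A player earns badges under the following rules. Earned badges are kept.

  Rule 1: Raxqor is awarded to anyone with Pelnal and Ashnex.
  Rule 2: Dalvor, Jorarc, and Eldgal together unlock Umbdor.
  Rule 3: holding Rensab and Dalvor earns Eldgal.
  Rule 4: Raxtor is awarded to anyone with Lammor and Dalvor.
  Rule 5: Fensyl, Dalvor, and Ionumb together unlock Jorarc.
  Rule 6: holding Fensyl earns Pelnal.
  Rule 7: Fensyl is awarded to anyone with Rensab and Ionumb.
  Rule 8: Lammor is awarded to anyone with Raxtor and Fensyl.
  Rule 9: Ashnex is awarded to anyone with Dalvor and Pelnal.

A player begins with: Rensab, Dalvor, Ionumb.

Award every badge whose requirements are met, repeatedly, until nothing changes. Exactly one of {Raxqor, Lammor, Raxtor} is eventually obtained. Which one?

With Rensab and Ionumb, Fensyl is earned (Rule 7).
With Fensyl, Pelnal is earned (Rule 6).
With Dalvor and Pelnal, Ashnex is earned (Rule 9).
With Pelnal and Ashnex, Raxqor is earned (Rule 1).
Raxtor would need Lammor and Dalvor (Rule 4), but Lammor is never earned. Lammor would need Raxtor and Fensyl (Rule 8), but Raxtor is never earned.

Raxqor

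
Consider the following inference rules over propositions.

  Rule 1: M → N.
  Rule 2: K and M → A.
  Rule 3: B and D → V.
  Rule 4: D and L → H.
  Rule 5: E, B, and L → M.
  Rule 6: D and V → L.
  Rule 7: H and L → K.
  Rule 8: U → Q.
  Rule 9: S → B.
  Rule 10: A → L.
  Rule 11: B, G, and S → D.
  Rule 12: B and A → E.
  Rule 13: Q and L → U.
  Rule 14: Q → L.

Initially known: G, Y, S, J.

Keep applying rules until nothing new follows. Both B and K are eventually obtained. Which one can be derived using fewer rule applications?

B

B: S holds, so B follows (Rule 9). [1 rule application]
K: S holds, so B follows (Rule 9). From B, G, and S, Rule 11 gives D. From B and D, Rule 3 gives V. From D and V, Rule 6 gives L. From D and L, Rule 4 gives H. From H and L, Rule 7 gives K. [6 rule applications]
B needs fewer.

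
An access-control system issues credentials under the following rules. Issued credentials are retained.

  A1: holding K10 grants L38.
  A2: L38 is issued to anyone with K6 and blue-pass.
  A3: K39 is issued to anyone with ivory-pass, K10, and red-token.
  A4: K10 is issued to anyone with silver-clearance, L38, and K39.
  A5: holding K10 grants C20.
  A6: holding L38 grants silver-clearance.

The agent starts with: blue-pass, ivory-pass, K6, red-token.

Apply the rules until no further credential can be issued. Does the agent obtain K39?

K39 would need ivory-pass, K10, and red-token (A3), but K10 is never granted.

No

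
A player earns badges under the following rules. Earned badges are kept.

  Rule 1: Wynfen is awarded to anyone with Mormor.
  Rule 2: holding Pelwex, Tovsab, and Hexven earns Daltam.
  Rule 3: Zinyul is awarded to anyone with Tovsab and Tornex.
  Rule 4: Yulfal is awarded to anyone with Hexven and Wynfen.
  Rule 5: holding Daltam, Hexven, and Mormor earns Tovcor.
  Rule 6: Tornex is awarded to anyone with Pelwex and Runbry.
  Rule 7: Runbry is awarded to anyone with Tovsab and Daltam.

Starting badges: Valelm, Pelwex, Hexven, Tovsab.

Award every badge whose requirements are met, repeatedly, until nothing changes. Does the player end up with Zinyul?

With Pelwex, Tovsab, and Hexven, Daltam is earned (Rule 2).
With Tovsab and Daltam, Runbry is earned (Rule 7).
With Pelwex and Runbry, Tornex is earned (Rule 6).
With Tovsab and Tornex, Zinyul is earned (Rule 3).

Yes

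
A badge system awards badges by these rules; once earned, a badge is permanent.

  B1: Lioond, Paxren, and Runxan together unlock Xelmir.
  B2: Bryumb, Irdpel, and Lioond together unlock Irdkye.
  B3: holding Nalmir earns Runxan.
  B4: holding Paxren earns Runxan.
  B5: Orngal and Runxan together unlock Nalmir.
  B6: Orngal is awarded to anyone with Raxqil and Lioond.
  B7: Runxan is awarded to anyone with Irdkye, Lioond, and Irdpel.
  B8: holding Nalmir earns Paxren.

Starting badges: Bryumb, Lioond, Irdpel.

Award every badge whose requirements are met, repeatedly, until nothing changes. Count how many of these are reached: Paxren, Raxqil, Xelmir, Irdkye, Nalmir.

1

With Bryumb, Irdpel, and Lioond, Irdkye is earned (B2).
Paxren would need Nalmir (B8), but Nalmir is never earned.
No rule produces Raxqil, and it is not given.
Xelmir would need Lioond, Paxren, and Runxan (B1), but Paxren is never earned.
Irdkye: reached.
Nalmir would need Orngal and Runxan (B5), but Orngal is never earned.
Reached: Irdkye — 1 of the 5.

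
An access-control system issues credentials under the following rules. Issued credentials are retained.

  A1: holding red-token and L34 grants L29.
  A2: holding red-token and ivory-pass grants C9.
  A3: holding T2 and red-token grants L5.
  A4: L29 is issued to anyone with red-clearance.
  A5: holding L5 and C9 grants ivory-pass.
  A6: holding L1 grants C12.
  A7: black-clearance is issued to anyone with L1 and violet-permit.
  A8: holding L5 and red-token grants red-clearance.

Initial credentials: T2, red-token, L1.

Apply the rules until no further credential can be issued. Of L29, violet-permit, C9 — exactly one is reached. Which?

L29

Holding T2 and red-token grants L5 (A3).
Holding L5 and red-token grants red-clearance (A8).
Holding red-clearance grants L29 (A4).
No rule produces violet-permit, and it is not given. C9 would need red-token and ivory-pass (A2), but ivory-pass is never granted.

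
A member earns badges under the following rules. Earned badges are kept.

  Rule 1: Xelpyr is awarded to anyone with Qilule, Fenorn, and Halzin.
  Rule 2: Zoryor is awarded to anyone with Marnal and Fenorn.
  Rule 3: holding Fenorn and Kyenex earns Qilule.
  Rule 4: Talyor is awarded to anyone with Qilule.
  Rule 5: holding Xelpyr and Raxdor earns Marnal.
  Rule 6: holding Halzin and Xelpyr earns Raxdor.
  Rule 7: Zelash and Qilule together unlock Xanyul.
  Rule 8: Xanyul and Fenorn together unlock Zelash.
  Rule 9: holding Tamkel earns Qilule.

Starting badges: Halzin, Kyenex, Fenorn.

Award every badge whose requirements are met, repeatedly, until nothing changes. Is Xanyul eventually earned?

No

Xanyul would need Zelash and Qilule (Rule 7), but Zelash is never earned.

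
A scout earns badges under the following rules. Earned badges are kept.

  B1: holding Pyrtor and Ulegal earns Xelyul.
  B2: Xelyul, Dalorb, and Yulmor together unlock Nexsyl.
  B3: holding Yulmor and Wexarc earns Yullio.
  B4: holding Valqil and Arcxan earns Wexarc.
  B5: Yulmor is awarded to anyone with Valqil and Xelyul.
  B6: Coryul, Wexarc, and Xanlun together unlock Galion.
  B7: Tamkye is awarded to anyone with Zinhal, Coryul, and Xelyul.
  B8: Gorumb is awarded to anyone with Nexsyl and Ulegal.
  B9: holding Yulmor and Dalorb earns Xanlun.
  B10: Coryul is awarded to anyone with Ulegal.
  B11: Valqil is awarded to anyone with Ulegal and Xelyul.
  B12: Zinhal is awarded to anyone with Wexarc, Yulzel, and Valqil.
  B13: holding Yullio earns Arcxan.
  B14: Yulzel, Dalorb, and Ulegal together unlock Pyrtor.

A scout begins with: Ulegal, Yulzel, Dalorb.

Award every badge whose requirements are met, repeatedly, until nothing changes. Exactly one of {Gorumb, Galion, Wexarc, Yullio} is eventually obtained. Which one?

Gorumb

With Yulzel, Dalorb, and Ulegal, Pyrtor is earned (B14).
With Pyrtor and Ulegal, Xelyul is earned (B1).
With Ulegal and Xelyul, Valqil is earned (B11).
With Valqil and Xelyul, Yulmor is earned (B5).
With Xelyul, Dalorb, and Yulmor, Nexsyl is earned (B2).
With Nexsyl and Ulegal, Gorumb is earned (B8).
Wexarc would need Valqil and Arcxan (B4), but Arcxan is never earned. Galion would need Coryul, Wexarc, and Xanlun (B6), but Wexarc is never earned. Yullio would need Yulmor and Wexarc (B3), but Wexarc is never earned.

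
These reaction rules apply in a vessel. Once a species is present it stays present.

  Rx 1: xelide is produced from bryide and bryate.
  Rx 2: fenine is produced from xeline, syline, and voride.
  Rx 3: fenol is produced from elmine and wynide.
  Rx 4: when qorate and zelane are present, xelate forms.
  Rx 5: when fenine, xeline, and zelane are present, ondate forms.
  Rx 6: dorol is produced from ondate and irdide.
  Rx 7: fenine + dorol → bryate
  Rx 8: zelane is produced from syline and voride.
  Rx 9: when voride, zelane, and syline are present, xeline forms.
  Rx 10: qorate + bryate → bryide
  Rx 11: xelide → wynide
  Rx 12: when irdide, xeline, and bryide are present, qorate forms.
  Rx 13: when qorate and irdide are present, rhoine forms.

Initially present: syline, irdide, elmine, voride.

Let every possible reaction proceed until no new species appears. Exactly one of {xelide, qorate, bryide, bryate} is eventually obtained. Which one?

syline and voride present → zelane forms (Rx 8).
voride, zelane, and syline present → xeline forms (Rx 9).
xeline, syline, and voride present → fenine forms (Rx 2).
fenine, xeline, and zelane present → ondate forms (Rx 5).
ondate and irdide present → dorol forms (Rx 6).
fenine and dorol present → bryate forms (Rx 7).
xelide would need bryide and bryate (Rx 1), but bryide never forms. bryide would need qorate and bryate (Rx 10), but qorate never forms. qorate would need irdide, xeline, and bryide (Rx 12), but bryide never forms.

bryate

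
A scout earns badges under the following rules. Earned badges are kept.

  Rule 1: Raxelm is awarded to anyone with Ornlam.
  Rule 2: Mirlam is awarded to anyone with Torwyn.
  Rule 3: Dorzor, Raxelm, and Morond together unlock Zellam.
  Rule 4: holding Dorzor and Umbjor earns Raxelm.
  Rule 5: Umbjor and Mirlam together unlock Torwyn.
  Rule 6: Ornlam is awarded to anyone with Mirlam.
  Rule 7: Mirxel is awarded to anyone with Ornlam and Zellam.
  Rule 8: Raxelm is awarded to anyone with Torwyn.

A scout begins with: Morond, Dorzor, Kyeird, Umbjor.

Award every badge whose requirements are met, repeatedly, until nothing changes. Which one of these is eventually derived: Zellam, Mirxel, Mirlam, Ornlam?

With Dorzor and Umbjor, Raxelm is earned (Rule 4).
With Dorzor, Raxelm, and Morond, Zellam is earned (Rule 3).
Ornlam would need Mirlam (Rule 6), but Mirlam is never earned. Mirxel would need Ornlam and Zellam (Rule 7), but Ornlam is never earned. Mirlam would need Torwyn (Rule 2), but Torwyn is never earned.

Zellam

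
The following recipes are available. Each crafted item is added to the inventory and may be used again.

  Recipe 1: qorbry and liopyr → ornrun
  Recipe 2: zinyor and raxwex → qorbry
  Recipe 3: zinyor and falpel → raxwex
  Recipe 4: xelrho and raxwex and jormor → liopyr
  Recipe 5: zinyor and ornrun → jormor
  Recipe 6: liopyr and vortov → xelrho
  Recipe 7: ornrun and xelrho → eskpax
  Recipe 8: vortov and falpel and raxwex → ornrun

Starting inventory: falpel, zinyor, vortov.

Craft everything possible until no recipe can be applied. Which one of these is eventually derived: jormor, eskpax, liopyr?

zinyor and falpel → raxwex (Recipe 3).
Using Recipe 8, vortov, falpel, and raxwex make ornrun.
zinyor and ornrun → jormor (Recipe 5).
eskpax would need ornrun and xelrho (Recipe 7), but xelrho is never obtained. liopyr would need xelrho, raxwex, and jormor (Recipe 4), but xelrho is never obtained.

jormor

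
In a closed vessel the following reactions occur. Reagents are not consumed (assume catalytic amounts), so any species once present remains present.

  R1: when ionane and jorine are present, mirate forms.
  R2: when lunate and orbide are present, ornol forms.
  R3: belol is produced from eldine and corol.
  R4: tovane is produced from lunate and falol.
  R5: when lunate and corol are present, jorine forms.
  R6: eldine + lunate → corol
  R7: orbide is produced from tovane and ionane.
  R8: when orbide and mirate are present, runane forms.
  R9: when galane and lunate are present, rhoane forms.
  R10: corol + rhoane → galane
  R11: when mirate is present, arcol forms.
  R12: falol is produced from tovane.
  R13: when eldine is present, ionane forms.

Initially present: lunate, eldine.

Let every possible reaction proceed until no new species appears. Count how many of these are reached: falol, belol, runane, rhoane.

eldine and lunate present → corol forms (R6).
eldine and corol present → belol forms (R3).
falol would need tovane (R12), but tovane never forms.
belol: reached.
runane would need orbide and mirate (R8), but orbide never forms.
rhoane would need galane and lunate (R9), but galane never forms.
Reached: belol — 1 of the 4.

1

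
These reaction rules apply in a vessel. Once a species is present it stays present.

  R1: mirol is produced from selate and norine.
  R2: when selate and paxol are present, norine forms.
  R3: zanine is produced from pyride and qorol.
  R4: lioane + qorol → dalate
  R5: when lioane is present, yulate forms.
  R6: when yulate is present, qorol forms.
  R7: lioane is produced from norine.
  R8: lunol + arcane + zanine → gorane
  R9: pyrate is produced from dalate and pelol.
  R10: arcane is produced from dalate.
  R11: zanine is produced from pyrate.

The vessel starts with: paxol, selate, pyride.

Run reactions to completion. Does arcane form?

selate and paxol present → norine forms (R2).
norine present → lioane forms (R7).
lioane present → yulate forms (R5).
yulate present → qorol forms (R6).
lioane and qorol present → dalate forms (R4).
dalate present → arcane forms (R10).

Yes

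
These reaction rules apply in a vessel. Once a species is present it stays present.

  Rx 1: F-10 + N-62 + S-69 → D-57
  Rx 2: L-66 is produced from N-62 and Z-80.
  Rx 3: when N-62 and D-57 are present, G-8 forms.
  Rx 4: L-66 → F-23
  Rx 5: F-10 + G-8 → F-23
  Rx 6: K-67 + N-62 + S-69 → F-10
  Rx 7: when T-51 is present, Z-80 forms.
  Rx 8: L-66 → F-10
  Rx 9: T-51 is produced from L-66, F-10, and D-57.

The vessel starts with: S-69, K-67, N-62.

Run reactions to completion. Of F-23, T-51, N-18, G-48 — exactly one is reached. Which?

K-67, N-62, and S-69 present → F-10 forms (Rx 6).
F-10, N-62, and S-69 present → D-57 forms (Rx 1).
N-62 and D-57 present → G-8 forms (Rx 3).
F-10 and G-8 present → F-23 forms (Rx 5).
No rule produces N-18, and it is not given. No rule produces G-48, and it is not given. T-51 would need L-66, F-10, and D-57 (Rx 9), but L-66 never forms.

F-23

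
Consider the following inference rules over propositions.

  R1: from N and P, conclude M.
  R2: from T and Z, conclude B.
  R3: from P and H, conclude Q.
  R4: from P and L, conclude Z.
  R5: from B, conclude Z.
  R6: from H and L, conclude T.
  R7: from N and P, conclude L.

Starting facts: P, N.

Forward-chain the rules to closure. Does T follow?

T would need H and L (R6), but H is never established.

No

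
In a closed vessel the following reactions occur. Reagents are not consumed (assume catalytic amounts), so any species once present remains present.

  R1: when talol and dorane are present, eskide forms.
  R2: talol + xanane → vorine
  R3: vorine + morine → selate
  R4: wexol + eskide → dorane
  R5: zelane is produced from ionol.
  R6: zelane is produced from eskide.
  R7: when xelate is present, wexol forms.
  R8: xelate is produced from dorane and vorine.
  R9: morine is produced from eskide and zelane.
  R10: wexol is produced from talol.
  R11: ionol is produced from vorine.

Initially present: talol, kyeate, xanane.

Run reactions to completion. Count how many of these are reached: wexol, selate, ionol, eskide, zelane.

talol present → wexol forms (R10).
talol and xanane present → vorine forms (R2).
vorine present → ionol forms (R11).
ionol present → zelane forms (R5).
wexol: reached.
selate would need vorine and morine (R3), but morine never forms.
ionol: reached.
eskide would need talol and dorane (R1), but dorane never forms.
zelane: reached.
Reached: wexol, ionol, and zelane — 3 of the 5.

3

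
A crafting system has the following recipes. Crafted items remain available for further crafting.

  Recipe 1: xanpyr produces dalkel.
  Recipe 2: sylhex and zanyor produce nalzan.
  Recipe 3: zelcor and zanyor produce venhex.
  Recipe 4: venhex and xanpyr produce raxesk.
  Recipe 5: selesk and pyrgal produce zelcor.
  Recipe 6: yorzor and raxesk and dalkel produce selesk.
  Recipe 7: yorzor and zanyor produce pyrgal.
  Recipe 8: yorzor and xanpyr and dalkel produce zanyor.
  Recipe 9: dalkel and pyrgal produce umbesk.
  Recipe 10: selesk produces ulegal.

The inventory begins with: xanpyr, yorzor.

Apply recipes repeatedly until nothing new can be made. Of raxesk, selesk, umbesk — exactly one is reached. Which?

umbesk

xanpyr → dalkel (Recipe 1).
yorzor and xanpyr and dalkel → zanyor (Recipe 8).
yorzor and zanyor → pyrgal (Recipe 7).
Using Recipe 9, dalkel and pyrgal make umbesk.
selesk would need yorzor, raxesk, and dalkel (Recipe 6), but raxesk is never obtained. raxesk would need venhex and xanpyr (Recipe 4), but venhex is never obtained.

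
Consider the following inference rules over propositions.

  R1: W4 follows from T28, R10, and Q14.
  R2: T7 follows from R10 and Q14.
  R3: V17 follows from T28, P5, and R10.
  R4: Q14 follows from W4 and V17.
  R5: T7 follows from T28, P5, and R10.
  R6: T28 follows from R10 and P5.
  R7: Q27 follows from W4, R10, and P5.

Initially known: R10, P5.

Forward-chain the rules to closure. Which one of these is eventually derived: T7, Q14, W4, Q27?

From R10 and P5, R6 gives T28.
From T28, P5, and R10, R5 gives T7.
Q14 would need W4 and V17 (R4), but W4 is never established. Q27 would need W4, R10, and P5 (R7), but W4 is never established. W4 would need T28, R10, and Q14 (R1), but Q14 is never established.

T7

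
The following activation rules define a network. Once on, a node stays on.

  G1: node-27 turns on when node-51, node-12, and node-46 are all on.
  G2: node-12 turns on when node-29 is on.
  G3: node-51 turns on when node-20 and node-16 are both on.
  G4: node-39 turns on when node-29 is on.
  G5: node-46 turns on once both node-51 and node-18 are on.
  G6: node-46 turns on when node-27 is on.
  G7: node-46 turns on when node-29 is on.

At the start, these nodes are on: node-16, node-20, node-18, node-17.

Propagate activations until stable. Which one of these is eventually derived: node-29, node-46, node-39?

node-46

node-20 and node-16 are on, so node-51 turns on (G3).
node-51 and node-18 are on, so node-46 turns on (G5).
node-39 would need node-29 (G4), but node-29 never turns on. No rule produces node-29, and it is not given.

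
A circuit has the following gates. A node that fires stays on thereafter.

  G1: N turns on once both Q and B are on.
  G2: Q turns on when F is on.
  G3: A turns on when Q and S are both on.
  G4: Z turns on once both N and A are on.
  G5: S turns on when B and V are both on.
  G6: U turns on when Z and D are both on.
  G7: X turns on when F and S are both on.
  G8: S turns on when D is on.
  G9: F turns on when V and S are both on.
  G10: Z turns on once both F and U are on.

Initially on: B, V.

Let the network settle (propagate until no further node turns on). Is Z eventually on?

G5: B and V on → S on.
G9: V and S on → F on.
G2: F on → Q on.
Q and S are on, so A turns on (G3).
Q and B are on, so N turns on (G1).
G4: N and A on → Z on.

Yes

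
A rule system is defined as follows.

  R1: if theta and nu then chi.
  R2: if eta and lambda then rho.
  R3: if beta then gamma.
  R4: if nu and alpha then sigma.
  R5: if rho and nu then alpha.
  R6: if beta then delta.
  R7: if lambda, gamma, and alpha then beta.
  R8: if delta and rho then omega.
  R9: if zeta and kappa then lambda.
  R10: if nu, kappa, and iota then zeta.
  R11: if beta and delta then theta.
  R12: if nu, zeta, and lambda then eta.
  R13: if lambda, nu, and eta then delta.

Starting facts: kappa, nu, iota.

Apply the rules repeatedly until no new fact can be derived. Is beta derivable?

No

beta would need lambda, gamma, and alpha (R7), but gamma is never established.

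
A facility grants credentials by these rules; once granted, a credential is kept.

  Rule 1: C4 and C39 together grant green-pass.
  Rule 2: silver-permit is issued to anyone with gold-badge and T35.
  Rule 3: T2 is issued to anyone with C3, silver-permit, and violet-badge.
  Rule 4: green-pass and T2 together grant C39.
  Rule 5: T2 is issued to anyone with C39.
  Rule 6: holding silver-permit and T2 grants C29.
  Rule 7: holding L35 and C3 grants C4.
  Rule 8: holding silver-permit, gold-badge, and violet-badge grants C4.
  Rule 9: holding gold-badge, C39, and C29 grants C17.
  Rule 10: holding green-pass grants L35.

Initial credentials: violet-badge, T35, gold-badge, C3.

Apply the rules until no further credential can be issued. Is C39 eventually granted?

C39 would need green-pass and T2 (Rule 4), but green-pass is never granted.

No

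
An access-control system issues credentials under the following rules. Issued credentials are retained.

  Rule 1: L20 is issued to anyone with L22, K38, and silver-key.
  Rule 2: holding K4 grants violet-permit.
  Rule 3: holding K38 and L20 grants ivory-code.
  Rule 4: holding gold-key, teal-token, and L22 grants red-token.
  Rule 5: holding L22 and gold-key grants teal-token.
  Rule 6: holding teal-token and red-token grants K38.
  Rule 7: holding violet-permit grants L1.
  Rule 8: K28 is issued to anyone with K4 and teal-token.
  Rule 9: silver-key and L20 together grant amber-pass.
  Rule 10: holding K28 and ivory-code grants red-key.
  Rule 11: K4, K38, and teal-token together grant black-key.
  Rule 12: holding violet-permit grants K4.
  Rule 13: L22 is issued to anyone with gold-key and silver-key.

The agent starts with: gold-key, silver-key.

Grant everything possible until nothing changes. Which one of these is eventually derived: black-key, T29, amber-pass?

Holding gold-key and silver-key grants L22 (Rule 13).
Holding L22 and gold-key grants teal-token (Rule 5).
Holding gold-key, teal-token, and L22 grants red-token (Rule 4).
Holding teal-token and red-token grants K38 (Rule 6).
Holding L22, K38, and silver-key grants L20 (Rule 1).
Holding silver-key and L20 grants amber-pass (Rule 9).
black-key would need K4, K38, and teal-token (Rule 11), but K4 is never granted. No rule produces T29, and it is not given.

amber-pass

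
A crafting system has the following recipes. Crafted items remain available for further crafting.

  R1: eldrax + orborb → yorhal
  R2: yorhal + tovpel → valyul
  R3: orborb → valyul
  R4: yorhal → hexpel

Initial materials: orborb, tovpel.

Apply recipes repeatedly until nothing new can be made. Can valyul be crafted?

Yes

Using R3, orborb makes valyul.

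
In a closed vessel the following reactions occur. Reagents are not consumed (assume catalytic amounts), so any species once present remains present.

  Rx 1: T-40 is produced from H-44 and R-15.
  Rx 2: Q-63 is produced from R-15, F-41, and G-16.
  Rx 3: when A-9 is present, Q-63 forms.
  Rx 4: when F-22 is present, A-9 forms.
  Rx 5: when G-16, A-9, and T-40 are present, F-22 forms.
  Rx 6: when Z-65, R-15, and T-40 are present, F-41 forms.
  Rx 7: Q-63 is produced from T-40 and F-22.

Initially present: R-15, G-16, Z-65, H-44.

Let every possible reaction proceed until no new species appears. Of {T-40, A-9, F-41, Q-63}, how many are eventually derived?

3

H-44 and R-15 present → T-40 forms (Rx 1).
Z-65, R-15, and T-40 present → F-41 forms (Rx 6).
R-15, F-41, and G-16 present → Q-63 forms (Rx 2).
T-40: reached.
A-9 would need F-22 (Rx 4), but F-22 never forms.
F-41: reached.
Q-63: reached.
Reached: T-40, F-41, and Q-63 — 3 of the 4.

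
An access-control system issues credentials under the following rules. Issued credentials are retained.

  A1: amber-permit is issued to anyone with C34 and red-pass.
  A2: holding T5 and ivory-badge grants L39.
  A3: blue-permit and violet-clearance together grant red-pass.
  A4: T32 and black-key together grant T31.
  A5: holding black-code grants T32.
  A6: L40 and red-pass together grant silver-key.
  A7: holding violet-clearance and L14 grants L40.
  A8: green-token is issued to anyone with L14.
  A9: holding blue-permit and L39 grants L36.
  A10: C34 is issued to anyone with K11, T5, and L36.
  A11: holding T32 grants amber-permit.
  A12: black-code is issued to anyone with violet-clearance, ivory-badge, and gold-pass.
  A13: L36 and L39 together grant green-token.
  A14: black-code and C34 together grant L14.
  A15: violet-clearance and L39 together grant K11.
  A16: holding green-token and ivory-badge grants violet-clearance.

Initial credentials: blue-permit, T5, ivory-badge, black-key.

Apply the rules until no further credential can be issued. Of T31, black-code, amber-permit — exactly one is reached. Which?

Holding T5 and ivory-badge grants L39 (A2).
Holding blue-permit and L39 grants L36 (A9).
Holding L36 and L39 grants green-token (A13).
Holding green-token and ivory-badge grants violet-clearance (A16).
Holding violet-clearance and L39 grants K11 (A15).
Holding blue-permit and violet-clearance grants red-pass (A3).
Holding K11, T5, and L36 grants C34 (A10).
Holding C34 and red-pass grants amber-permit (A1).
black-code would need violet-clearance, ivory-badge, and gold-pass (A12), but gold-pass is never granted. T31 would need T32 and black-key (A4), but T32 is never granted.

amber-permit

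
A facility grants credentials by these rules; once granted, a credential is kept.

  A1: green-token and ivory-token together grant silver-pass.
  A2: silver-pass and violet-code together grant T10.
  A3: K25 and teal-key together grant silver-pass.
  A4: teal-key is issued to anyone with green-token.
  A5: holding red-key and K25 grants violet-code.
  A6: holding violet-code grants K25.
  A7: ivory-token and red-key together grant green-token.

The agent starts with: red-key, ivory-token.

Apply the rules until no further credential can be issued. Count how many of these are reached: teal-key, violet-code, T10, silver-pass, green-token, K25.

3

Holding ivory-token and red-key grants green-token (A7).
Holding green-token and ivory-token grants silver-pass (A1).
Holding green-token grants teal-key (A4).
teal-key: reached.
violet-code would need red-key and K25 (A5), but K25 is never granted.
T10 would need silver-pass and violet-code (A2), but violet-code is never granted.
silver-pass: reached.
green-token: reached.
K25 would need violet-code (A6), but violet-code is never granted.
Reached: teal-key, silver-pass, and green-token — 3 of the 6.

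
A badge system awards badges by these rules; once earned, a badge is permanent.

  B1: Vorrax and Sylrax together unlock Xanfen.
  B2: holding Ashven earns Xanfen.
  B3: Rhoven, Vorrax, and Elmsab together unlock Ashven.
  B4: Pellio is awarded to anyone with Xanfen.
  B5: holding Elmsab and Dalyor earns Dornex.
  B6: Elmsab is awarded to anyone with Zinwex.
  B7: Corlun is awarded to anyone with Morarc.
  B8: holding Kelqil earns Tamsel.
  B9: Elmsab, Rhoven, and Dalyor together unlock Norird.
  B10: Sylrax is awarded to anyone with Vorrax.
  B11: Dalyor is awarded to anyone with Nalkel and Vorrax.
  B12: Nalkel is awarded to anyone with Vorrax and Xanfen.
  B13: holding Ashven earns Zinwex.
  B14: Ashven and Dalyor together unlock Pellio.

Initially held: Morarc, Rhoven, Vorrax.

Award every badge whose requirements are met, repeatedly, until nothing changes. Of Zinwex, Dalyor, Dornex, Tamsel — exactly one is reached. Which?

Dalyor

With Vorrax, Sylrax is earned (B10).
With Vorrax and Sylrax, Xanfen is earned (B1).
With Vorrax and Xanfen, Nalkel is earned (B12).
With Nalkel and Vorrax, Dalyor is earned (B11).
Tamsel would need Kelqil (B8), but Kelqil is never earned. Dornex would need Elmsab and Dalyor (B5), but Elmsab is never earned. Zinwex would need Ashven (B13), but Ashven is never earned.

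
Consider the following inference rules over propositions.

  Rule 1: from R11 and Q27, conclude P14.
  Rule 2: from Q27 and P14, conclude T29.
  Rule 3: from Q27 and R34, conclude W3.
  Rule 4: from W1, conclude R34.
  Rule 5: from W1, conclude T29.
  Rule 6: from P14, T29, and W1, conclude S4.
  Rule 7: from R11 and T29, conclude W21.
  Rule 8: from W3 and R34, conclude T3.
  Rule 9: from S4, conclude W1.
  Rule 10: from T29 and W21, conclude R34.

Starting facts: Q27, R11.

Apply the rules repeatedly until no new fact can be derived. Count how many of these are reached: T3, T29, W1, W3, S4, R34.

4

From R11 and Q27, Rule 1 gives P14.
From Q27 and P14, Rule 2 gives T29.
R11 and T29 hold, so W21 follows (Rule 7).
From T29 and W21, Rule 10 gives R34.
From Q27 and R34, Rule 3 gives W3.
From W3 and R34, Rule 8 gives T3.
T3: reached.
T29: reached.
W1 would need S4 (Rule 9), but S4 is never established.
W3: reached.
S4 would need P14, T29, and W1 (Rule 6), but W1 is never established.
R34: reached.
Reached: T3, T29, W3, and R34 — 4 of the 6.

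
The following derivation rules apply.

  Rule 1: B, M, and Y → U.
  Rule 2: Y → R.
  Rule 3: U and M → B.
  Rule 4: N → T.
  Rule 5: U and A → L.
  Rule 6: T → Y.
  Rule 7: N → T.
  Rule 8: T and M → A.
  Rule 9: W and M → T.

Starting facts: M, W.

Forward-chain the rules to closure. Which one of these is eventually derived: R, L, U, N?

From W and M, Rule 9 gives T.
From T, Rule 6 gives Y.
From Y, Rule 2 gives R.
L would need U and A (Rule 5), but U is never established. No rule produces N, and it is not given. U would need B, M, and Y (Rule 1), but B is never established.

R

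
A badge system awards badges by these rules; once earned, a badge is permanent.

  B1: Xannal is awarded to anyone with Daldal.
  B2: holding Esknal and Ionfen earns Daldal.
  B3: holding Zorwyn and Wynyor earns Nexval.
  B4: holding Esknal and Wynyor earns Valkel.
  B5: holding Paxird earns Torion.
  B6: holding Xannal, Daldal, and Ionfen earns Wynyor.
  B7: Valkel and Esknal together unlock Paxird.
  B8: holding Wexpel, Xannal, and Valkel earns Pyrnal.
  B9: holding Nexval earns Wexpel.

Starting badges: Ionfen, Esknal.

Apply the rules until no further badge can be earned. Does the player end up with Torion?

With Esknal and Ionfen, Daldal is earned (B2).
With Daldal, Xannal is earned (B1).
With Xannal, Daldal, and Ionfen, Wynyor is earned (B6).
With Esknal and Wynyor, Valkel is earned (B4).
With Valkel and Esknal, Paxird is earned (B7).
With Paxird, Torion is earned (B5).

Yes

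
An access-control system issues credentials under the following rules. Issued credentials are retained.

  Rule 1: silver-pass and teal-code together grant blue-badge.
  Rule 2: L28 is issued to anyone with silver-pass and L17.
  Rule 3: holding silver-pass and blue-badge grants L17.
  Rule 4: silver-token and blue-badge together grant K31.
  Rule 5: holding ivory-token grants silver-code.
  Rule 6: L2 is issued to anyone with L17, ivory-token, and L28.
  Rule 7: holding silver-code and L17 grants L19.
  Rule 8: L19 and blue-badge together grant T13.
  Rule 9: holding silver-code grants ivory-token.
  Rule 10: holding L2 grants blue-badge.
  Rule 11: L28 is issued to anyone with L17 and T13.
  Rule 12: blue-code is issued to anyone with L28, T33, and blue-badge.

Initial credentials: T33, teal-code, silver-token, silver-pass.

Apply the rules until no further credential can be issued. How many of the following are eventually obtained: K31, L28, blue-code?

3

Holding silver-pass and teal-code grants blue-badge (Rule 1).
Holding silver-pass and blue-badge grants L17 (Rule 3).
Holding silver-token and blue-badge grants K31 (Rule 4).
Holding silver-pass and L17 grants L28 (Rule 2).
Holding L28, T33, and blue-badge grants blue-code (Rule 12).
K31: reached.
L28: reached.
blue-code: reached.
All 3 are reached.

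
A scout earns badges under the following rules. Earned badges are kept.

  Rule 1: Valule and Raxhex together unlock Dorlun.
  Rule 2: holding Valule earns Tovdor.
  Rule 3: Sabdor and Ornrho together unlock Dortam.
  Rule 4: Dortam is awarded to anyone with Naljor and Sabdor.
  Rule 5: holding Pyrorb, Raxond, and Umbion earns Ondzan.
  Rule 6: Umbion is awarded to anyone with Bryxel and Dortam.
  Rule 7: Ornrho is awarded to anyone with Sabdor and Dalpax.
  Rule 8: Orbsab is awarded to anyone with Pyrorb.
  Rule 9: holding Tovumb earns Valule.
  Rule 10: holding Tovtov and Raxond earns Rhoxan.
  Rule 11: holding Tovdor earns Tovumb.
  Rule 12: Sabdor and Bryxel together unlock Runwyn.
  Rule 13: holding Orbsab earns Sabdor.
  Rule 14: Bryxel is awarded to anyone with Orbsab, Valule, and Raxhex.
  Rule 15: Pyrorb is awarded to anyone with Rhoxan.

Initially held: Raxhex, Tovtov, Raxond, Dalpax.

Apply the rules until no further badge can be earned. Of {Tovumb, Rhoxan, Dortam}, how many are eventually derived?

2

With Tovtov and Raxond, Rhoxan is earned (Rule 10).
With Rhoxan, Pyrorb is earned (Rule 15).
With Pyrorb, Orbsab is earned (Rule 8).
With Orbsab, Sabdor is earned (Rule 13).
With Sabdor and Dalpax, Ornrho is earned (Rule 7).
With Sabdor and Ornrho, Dortam is earned (Rule 3).
Tovumb would need Tovdor (Rule 11), but Tovdor is never earned.
Rhoxan: reached.
Dortam: reached.
Reached: Rhoxan and Dortam — 2 of the 3.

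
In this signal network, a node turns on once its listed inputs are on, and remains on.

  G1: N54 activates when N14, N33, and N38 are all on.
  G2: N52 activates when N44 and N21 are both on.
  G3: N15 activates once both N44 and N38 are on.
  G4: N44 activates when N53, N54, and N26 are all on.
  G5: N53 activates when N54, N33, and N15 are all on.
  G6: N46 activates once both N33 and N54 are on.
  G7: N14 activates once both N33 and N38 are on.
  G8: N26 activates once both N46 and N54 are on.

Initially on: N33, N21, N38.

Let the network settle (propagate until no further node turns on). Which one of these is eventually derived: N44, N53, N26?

N33 and N38 are on, so N14 activates (G7).
G1: N14, N33, and N38 on → N54 on.
N33 and N54 are on, so N46 activates (G6).
N46 and N54 are on, so N26 activates (G8).
N44 would need N53, N54, and N26 (G4), but N53 never turns on. N53 would need N54, N33, and N15 (G5), but N15 never turns on.

N26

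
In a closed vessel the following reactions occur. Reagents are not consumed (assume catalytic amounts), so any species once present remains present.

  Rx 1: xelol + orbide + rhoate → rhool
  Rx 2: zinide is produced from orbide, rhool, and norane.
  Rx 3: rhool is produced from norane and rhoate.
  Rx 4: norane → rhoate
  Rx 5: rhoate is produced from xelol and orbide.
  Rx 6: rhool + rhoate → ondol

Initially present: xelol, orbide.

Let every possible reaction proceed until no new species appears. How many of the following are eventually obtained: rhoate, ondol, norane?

xelol and orbide present → rhoate forms (Rx 5).
xelol, orbide, and rhoate present → rhool forms (Rx 1).
rhool and rhoate present → ondol forms (Rx 6).
rhoate: reached.
ondol: reached.
No rule produces norane, and it is not given.
Reached: rhoate and ondol — 2 of the 3.

2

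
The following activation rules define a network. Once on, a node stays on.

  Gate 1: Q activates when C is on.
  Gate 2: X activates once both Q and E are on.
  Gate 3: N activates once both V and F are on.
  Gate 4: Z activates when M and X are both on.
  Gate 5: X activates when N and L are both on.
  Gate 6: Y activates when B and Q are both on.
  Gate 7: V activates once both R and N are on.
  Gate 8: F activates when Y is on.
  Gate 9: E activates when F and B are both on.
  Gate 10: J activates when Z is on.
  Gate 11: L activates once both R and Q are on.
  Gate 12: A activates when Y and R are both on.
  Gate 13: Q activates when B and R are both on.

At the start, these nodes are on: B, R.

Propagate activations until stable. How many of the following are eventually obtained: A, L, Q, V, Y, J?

B and R are on, so Q activates (Gate 13).
Gate 11: R and Q on → L on.
B and Q are on, so Y activates (Gate 6).
Gate 12: Y and R on → A on.
A: reached.
L: reached.
Q: reached.
V would need R and N (Gate 7), but N never turns on.
Y: reached.
J would need Z (Gate 10), but Z never turns on.
Reached: A, L, Q, and Y — 4 of the 6.

4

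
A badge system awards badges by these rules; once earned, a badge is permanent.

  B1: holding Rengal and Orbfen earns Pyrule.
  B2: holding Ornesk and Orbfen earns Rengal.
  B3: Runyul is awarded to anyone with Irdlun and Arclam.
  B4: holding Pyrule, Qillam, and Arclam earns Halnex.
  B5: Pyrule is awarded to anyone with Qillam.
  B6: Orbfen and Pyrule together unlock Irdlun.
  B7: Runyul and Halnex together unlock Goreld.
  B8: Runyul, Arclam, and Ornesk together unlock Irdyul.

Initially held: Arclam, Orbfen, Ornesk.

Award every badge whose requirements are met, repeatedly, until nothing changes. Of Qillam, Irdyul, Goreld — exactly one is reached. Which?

Irdyul

With Ornesk and Orbfen, Rengal is earned (B2).
With Rengal and Orbfen, Pyrule is earned (B1).
With Orbfen and Pyrule, Irdlun is earned (B6).
With Irdlun and Arclam, Runyul is earned (B3).
With Runyul, Arclam, and Ornesk, Irdyul is earned (B8).
No rule produces Qillam, and it is not given. Goreld would need Runyul and Halnex (B7), but Halnex is never earned.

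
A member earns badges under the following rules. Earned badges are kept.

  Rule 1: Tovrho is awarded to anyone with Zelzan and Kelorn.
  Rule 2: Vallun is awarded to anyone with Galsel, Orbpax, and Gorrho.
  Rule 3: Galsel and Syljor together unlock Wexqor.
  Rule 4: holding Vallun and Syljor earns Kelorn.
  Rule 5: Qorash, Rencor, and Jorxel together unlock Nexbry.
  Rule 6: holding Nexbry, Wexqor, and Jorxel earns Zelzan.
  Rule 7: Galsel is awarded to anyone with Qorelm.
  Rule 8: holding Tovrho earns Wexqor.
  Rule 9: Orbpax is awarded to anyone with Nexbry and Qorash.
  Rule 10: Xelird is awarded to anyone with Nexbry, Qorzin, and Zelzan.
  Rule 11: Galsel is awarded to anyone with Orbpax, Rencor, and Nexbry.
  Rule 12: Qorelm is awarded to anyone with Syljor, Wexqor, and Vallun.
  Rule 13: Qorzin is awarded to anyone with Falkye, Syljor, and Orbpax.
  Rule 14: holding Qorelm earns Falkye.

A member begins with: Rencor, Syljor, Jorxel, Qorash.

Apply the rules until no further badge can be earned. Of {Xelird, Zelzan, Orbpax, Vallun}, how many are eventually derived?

With Qorash, Rencor, and Jorxel, Nexbry is earned (Rule 5).
With Nexbry and Qorash, Orbpax is earned (Rule 9).
With Orbpax, Rencor, and Nexbry, Galsel is earned (Rule 11).
With Galsel and Syljor, Wexqor is earned (Rule 3).
With Nexbry, Wexqor, and Jorxel, Zelzan is earned (Rule 6).
Xelird would need Nexbry, Qorzin, and Zelzan (Rule 10), but Qorzin is never earned.
Zelzan: reached.
Orbpax: reached.
Vallun would need Galsel, Orbpax, and Gorrho (Rule 2), but Gorrho is never earned.
Reached: Zelzan and Orbpax — 2 of the 4.

2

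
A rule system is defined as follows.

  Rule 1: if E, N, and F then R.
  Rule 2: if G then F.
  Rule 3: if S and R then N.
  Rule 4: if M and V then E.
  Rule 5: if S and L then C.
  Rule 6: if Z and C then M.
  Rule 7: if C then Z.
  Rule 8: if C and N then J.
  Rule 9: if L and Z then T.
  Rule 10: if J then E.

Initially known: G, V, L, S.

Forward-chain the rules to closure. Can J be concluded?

J would need C and N (Rule 8), but N is never established.

No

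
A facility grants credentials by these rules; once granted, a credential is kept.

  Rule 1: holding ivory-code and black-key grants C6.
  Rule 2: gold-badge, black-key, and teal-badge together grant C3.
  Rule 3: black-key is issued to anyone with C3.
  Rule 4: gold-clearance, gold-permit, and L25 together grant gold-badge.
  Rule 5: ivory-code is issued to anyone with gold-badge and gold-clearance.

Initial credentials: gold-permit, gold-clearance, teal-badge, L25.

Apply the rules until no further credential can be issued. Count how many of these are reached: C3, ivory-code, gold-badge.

2

Holding gold-clearance, gold-permit, and L25 grants gold-badge (Rule 4).
Holding gold-badge and gold-clearance grants ivory-code (Rule 5).
C3 would need gold-badge, black-key, and teal-badge (Rule 2), but black-key is never granted.
ivory-code: reached.
gold-badge: reached.
Reached: ivory-code and gold-badge — 2 of the 3.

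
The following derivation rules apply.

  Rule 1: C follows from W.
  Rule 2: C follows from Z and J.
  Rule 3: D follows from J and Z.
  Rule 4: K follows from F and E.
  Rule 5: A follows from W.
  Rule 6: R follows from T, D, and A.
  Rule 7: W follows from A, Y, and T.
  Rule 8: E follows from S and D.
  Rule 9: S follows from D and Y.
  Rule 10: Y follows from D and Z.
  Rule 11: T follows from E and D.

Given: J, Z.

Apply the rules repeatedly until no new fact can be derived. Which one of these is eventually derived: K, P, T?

J and Z hold, so D follows (Rule 3).
D and Z hold, so Y follows (Rule 10).
From D and Y, Rule 9 gives S.
S and D hold, so E follows (Rule 8).
E and D hold, so T follows (Rule 11).
No rule produces P, and it is not given. K would need F and E (Rule 4), but F is never established.

T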